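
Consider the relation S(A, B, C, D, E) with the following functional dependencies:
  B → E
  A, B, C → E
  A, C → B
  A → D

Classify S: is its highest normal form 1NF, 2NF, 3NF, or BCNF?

1NF

Candidate key: {A, C}. Prime attributes: {A, C}.
B → E: {B}⁺ = {B, E}, which is not all of the attributes, so the left side is not a superkey — BCNF is violated.
B → E has non-prime {E} on the right and a non-superkey on the left, so 3NF fails.
Since {A} ⊂ {A, C} and {A}⁺ ⊇ {D} with {D} non-prime, there is a partial dependency; 2NF fails.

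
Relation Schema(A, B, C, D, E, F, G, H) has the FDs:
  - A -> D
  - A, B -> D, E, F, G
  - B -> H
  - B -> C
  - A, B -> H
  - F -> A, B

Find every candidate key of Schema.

{A, B}, {F}

Closure of {F} is {A, B, C, D, E, F, G, H}, the whole schema; {F} is a candidate key.
Closure of {A, B} is {A, B, C, D, E, F, G, H}, the whole schema; {A, B} is a candidate key.
No proper subset of any of these is a key, and no other minimal superkey exists.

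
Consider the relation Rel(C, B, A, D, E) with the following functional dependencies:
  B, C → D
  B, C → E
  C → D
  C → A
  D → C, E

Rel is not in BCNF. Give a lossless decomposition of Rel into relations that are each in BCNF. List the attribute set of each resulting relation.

Candidate keys of the original relation: {B, C}, {B, D}.
Within {A, B, C, D, E}: {C}⁺ ∩ {A, B, C, D, E} = {A, C, D, E}, not the whole set, so C → A, D, E violates BCNF; decompose into {A, C, D, E} and {B, C}.
{A, C, D, E} has no BCNF violation.
{B, C} has no BCNF violation.

{A, C, D, E}; {B, C}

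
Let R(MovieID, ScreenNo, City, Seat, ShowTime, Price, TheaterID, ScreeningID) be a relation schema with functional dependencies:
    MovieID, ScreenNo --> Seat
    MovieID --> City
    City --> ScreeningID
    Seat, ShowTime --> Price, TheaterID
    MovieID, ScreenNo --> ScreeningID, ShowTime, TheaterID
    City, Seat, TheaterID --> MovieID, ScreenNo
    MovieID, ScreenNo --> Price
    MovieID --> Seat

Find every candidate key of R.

{City, Seat, ShowTime}, {City, Seat, TheaterID}, {MovieID, ScreenNo}, {MovieID, ShowTime}, {MovieID, TheaterID}

{MovieID, ScreenNo}⁺ = {City, MovieID, Price, ScreenNo, ScreeningID, Seat, ShowTime, TheaterID} — all of the relation — so {MovieID, ScreenNo} is a candidate key.
{MovieID, ShowTime}⁺ = {City, MovieID, Price, ScreenNo, ScreeningID, Seat, ShowTime, TheaterID} — all of the relation — so {MovieID, ShowTime} is a candidate key.
{MovieID, TheaterID}⁺ = {City, MovieID, Price, ScreenNo, ScreeningID, Seat, ShowTime, TheaterID} — all of the relation — so {MovieID, TheaterID} is a candidate key.
{City, Seat, ShowTime}⁺ = {City, MovieID, Price, ScreenNo, ScreeningID, Seat, ShowTime, TheaterID} — all of the relation — so {City, Seat, ShowTime} is a candidate key.
{City, Seat, TheaterID}⁺ = {City, MovieID, Price, ScreenNo, ScreeningID, Seat, ShowTime, TheaterID} — all of the relation — so {City, Seat, TheaterID} is a candidate key.
These are minimal and exhaustive — every other superkey contains one of them.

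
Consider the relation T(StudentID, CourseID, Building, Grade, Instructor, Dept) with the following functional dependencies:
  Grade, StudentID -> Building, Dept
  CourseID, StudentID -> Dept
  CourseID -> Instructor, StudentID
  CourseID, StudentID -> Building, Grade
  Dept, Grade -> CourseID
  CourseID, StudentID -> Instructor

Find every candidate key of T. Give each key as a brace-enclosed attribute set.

{CourseID}, {Dept, Grade}, {Grade, StudentID}

Closure of {CourseID} is {Building, CourseID, Dept, Grade, Instructor, StudentID}, the whole schema; {CourseID} is a candidate key.
Closure of {Dept, Grade} is {Building, CourseID, Dept, Grade, Instructor, StudentID}, the whole schema; {Dept, Grade} is a candidate key.
Closure of {Grade, StudentID} is {Building, CourseID, Dept, Grade, Instructor, StudentID}, the whole schema; {Grade, StudentID} is a candidate key.
Any other superkey properly contains one of these, so there are no further candidate keys.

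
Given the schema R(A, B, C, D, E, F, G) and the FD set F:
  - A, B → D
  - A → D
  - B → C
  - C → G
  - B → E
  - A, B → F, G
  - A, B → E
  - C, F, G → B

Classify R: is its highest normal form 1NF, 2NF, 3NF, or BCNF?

Candidate keys: {A, B}, {A, C, F}. Prime attributes: {A, B, C, F}.
A → D breaks BCNF: {A}⁺ = {A, D}, so {A} is not a superkey.
Because {D} is non-prime and the left side of A → D is not a superkey, the relation is not in 3NF.
{A} is a proper subset of the key {A, B}, and {A}⁺ contains the non-prime attribute {D} — a partial dependency, so 2NF is violated.

1NF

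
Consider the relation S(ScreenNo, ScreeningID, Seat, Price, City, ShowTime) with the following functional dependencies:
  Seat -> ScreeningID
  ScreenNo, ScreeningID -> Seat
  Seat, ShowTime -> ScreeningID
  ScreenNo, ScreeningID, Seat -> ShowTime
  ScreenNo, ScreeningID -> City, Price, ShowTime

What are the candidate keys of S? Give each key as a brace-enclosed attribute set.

{ScreenNo, ScreeningID}, {ScreenNo, Seat}

{ScreenNo} never appears on the right of any FD, so every key must include it.
{ScreenNo, ScreeningID}⁺ = {City, Price, ScreenNo, ScreeningID, Seat, ShowTime} — all of the relation — so {ScreenNo, ScreeningID} is a candidate key.
{ScreenNo, Seat}⁺ = {City, Price, ScreenNo, ScreeningID, Seat, ShowTime} — all of the relation — so {ScreenNo, Seat} is a candidate key.
These are minimal and exhaustive — every other superkey contains one of them.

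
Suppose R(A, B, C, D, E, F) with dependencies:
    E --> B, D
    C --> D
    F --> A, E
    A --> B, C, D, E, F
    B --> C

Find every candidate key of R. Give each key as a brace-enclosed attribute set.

Closure of {A} is {A, B, C, D, E, F}, the whole schema; {A} is a candidate key.
Closure of {F} is {A, B, C, D, E, F}, the whole schema; {F} is a candidate key.
No proper subset of any of these is a key, and no other minimal superkey exists.

{A}, {F}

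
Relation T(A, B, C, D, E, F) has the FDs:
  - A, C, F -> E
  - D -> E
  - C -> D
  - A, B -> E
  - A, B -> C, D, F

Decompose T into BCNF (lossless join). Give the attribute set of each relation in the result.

{A, B, C, F}; {C, D}; {D, E}

Candidate key of the original relation: {A, B}.
Within {A, B, C, D, E, F}: {A, C, F}⁺ ∩ {A, B, C, D, E, F} = {A, C, D, E, F}, not the whole set, so A, C, F -> D, E violates BCNF; decompose into {A, C, D, E, F} and {A, B, C, F}.
Within {A, C, D, E, F}: {D}⁺ ∩ {A, C, D, E, F} = {D, E}, not the whole set, so D -> E violates BCNF; decompose into {D, E} and {A, C, D, F}.
{D, E} is in BCNF.
Within {A, C, D, F}: {C}⁺ ∩ {A, C, D, F} = {C, D}, not the whole set, so C -> D violates BCNF; decompose into {C, D} and {A, C, F}.
{C, D} is in BCNF.
{A, C, F} is in BCNF.
{A, B, C, F} is in BCNF.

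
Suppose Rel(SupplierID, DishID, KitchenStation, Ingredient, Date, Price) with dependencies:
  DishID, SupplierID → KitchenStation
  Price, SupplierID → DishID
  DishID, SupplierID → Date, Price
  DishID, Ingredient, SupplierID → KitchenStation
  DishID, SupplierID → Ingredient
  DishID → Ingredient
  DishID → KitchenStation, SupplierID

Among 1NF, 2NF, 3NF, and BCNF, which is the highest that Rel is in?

BCNF

Candidate keys: {DishID}, {Price, SupplierID}. Prime attributes: {DishID, Price, SupplierID}.
The left-hand side of every FD is a superkey, so BCNF is satisfied.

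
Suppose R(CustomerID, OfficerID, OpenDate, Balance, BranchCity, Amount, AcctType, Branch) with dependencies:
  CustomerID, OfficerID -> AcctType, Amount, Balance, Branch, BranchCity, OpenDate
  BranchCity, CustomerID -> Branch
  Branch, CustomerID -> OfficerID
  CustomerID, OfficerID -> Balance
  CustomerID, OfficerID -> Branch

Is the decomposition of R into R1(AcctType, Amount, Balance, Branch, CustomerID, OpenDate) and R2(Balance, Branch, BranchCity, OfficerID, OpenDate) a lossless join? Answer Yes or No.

The shared attributes are {Balance, Branch, OpenDate} and {Balance, Branch, OpenDate}⁺ = {Balance, Branch, OpenDate}.
The closure covers neither R1 nor R2 entirely; the join is not lossless.

No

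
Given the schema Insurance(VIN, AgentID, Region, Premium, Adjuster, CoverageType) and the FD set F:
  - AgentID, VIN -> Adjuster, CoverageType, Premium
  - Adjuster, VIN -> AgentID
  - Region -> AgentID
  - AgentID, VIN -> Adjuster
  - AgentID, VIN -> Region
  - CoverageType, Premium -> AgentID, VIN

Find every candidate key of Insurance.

Closure of {Adjuster, VIN} is {Adjuster, AgentID, CoverageType, Premium, Region, VIN}, the whole schema; {Adjuster, VIN} is a candidate key.
Closure of {AgentID, VIN} is {Adjuster, AgentID, CoverageType, Premium, Region, VIN}, the whole schema; {AgentID, VIN} is a candidate key.
Closure of {CoverageType, Premium} is {Adjuster, AgentID, CoverageType, Premium, Region, VIN}, the whole schema; {CoverageType, Premium} is a candidate key.
Closure of {Region, VIN} is {Adjuster, AgentID, CoverageType, Premium, Region, VIN}, the whole schema; {Region, VIN} is a candidate key.
Any other superkey properly contains one of these, so there are no further candidate keys.

{Adjuster, VIN}, {AgentID, VIN}, {CoverageType, Premium}, {Region, VIN}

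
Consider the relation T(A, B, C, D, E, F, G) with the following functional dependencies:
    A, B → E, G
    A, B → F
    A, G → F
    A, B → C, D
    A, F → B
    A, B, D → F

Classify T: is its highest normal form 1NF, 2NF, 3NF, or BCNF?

BCNF

Candidate keys: {A, B}, {A, F}, {A, G}. Prime attributes: {A, B, F, G}.
Each dependency's left side is a superkey — BCNF holds.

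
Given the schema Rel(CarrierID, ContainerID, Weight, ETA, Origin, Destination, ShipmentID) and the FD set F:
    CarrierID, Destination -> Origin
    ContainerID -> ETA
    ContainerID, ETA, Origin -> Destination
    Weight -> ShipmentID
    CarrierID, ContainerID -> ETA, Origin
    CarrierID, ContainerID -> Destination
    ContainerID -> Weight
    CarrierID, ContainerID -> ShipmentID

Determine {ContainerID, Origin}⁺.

Start with {ContainerID, Origin}.
ContainerID -> ETA applies; add {ETA} → now {ContainerID, ETA, Origin}.
ContainerID, ETA, Origin -> Destination applies; add {Destination} → now {ContainerID, Destination, ETA, Origin}.
ContainerID -> Weight applies; add {Weight} → now {ContainerID, Destination, ETA, Origin, Weight}.
Weight -> ShipmentID applies; add {ShipmentID} → now {ContainerID, Destination, ETA, Origin, ShipmentID, Weight}.
No further FD applies.

{ContainerID, Destination, ETA, Origin, ShipmentID, Weight}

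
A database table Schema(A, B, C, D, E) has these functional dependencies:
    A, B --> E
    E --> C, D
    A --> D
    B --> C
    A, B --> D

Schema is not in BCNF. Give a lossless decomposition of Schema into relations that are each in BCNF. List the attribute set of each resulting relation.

{A, B, E}; {C, D, E}

Candidate key of the original relation: {A, B}.
In {A, B, C, D, E}, {E} is not a superkey ({E}⁺ restricted to this set is {C, D, E}), so split on E --> C, D into {C, D, E} and {A, B, E}.
{C, D, E} has no BCNF violation.
{A, B, E} has no BCNF violation.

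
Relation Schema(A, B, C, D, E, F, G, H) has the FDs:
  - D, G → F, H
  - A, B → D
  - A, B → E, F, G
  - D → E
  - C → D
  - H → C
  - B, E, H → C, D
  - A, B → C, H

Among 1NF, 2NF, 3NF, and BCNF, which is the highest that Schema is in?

Candidate key: {A, B}. Prime attributes: {A, B}.
D, G → F, H: {D, G}⁺ = {C, D, E, F, G, H}, which is not all of the attributes, so the left side is not a superkey — BCNF is violated.
D, G → F, H has non-prime {F, H} on the right and a non-superkey on the left, so 3NF fails.
No non-prime attribute depends on a proper subset of any candidate key, so 2NF holds.

2NF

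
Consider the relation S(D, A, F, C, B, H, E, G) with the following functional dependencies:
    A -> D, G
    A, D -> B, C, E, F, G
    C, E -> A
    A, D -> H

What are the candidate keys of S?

{A}, {C, E}

Closure of {A} is {A, B, C, D, E, F, G, H}, the whole schema; {A} is a candidate key.
Closure of {C, E} is {A, B, C, D, E, F, G, H}, the whole schema; {C, E} is a candidate key.
These are minimal and exhaustive — every other superkey contains one of them.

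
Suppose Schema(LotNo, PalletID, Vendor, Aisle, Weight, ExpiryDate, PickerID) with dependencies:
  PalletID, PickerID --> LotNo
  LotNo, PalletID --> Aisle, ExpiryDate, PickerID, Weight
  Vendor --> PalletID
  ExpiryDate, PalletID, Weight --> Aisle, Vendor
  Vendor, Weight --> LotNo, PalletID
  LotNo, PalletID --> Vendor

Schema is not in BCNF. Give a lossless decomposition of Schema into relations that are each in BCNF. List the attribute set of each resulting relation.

{Aisle, ExpiryDate, LotNo, PickerID, Vendor, Weight}; {PalletID, Vendor}

Candidate keys of the original relation: {ExpiryDate, PalletID, Weight}, {LotNo, PalletID}, {LotNo, Vendor}, {PalletID, PickerID}, {PickerID, Vendor}, {Vendor, Weight}.
Within {Aisle, ExpiryDate, LotNo, PalletID, PickerID, Vendor, Weight}: {Vendor}⁺ ∩ {Aisle, ExpiryDate, LotNo, PalletID, PickerID, Vendor, Weight} = {PalletID, Vendor}, not the whole set, so Vendor --> PalletID violates BCNF; decompose into {PalletID, Vendor} and {Aisle, ExpiryDate, LotNo, PickerID, Vendor, Weight}.
{PalletID, Vendor} is in BCNF.
{Aisle, ExpiryDate, LotNo, PickerID, Vendor, Weight} is in BCNF.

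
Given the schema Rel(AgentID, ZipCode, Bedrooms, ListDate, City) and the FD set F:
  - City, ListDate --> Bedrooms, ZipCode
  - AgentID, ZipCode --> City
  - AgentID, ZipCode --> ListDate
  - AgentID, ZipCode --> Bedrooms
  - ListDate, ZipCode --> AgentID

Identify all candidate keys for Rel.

{AgentID, ZipCode}, {City, ListDate}, {ListDate, ZipCode}

{AgentID, ZipCode} is a candidate key since {AgentID, ZipCode}⁺ = {AgentID, Bedrooms, City, ListDate, ZipCode} covers every attribute.
{City, ListDate} is a candidate key since {City, ListDate}⁺ = {AgentID, Bedrooms, City, ListDate, ZipCode} covers every attribute.
{ListDate, ZipCode} is a candidate key since {ListDate, ZipCode}⁺ = {AgentID, Bedrooms, City, ListDate, ZipCode} covers every attribute.
Any other superkey properly contains one of these, so there are no further candidate keys.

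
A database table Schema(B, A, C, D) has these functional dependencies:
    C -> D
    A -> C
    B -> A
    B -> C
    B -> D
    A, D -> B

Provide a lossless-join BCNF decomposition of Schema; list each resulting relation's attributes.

Candidate keys of the original relation: {A}, {B}.
Within {A, B, C, D}: {C}⁺ ∩ {A, B, C, D} = {C, D}, not the whole set, so C -> D violates BCNF; decompose into {C, D} and {A, B, C}.
{C, D} is in BCNF.
{A, B, C} is in BCNF.

{A, B, C}; {C, D}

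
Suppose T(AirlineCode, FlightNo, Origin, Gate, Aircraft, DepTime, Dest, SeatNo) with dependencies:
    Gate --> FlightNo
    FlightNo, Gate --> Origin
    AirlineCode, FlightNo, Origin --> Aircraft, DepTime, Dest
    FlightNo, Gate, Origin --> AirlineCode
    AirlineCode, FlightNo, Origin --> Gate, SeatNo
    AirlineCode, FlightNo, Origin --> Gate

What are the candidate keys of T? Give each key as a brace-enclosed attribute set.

{AirlineCode, FlightNo, Origin}, {Gate}

{Gate}⁺ = {Aircraft, AirlineCode, DepTime, Dest, FlightNo, Gate, Origin, SeatNo} — all of the relation — so {Gate} is a candidate key.
{AirlineCode, FlightNo, Origin}⁺ = {Aircraft, AirlineCode, DepTime, Dest, FlightNo, Gate, Origin, SeatNo} — all of the relation — so {AirlineCode, FlightNo, Origin} is a candidate key.
Any other superkey properly contains one of these, so there are no further candidate keys.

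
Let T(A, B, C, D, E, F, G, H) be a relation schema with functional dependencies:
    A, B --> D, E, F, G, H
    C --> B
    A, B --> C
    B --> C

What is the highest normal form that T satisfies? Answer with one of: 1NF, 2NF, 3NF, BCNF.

3NF

Candidate keys: {A, B}, {A, C}. Prime attributes: {A, B, C}.
For C --> B we have {C}⁺ = {B, C}; {C} is not a superkey, so BCNF fails.
Its right-hand attributes {B} are all prime, as are those of every other non-superkey FD — the relation is in 3NF.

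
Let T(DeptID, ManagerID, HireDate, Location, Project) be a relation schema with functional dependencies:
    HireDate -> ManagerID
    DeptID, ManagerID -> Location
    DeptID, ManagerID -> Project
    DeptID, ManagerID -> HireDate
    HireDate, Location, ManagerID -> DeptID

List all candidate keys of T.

{DeptID, HireDate}, {DeptID, ManagerID}, {HireDate, Location}

{DeptID, HireDate}⁺ = {DeptID, HireDate, Location, ManagerID, Project} — all of the relation — so {DeptID, HireDate} is a candidate key.
{DeptID, ManagerID}⁺ = {DeptID, HireDate, Location, ManagerID, Project} — all of the relation — so {DeptID, ManagerID} is a candidate key.
{HireDate, Location}⁺ = {DeptID, HireDate, Location, ManagerID, Project} — all of the relation — so {HireDate, Location} is a candidate key.
No proper subset of any of these is a key, and no other minimal superkey exists.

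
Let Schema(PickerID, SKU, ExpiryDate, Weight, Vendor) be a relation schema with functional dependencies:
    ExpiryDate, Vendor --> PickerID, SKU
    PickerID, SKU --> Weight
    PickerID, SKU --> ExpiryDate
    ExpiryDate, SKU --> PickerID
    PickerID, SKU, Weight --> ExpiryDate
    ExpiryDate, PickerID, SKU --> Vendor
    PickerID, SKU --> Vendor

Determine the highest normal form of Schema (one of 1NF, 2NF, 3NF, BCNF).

BCNF

Candidate keys: {ExpiryDate, SKU}, {ExpiryDate, Vendor}, {PickerID, SKU}. Prime attributes: {ExpiryDate, PickerID, SKU, Vendor}.
Each dependency's left side is a superkey — BCNF holds.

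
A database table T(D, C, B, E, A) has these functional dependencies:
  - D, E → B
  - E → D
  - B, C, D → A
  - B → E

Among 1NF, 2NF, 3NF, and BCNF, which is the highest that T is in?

1NF

Candidate keys: {B, C}, {C, E}. Prime attributes: {B, C, E}.
D, E → B breaks BCNF: {D, E}⁺ = {B, D, E}, so {D, E} is not a superkey.
Because {D} is non-prime and the left side of E → D is not a superkey, the relation is not in 3NF.
The proper key subset {B} of {B, C} determines non-prime {D}, so the relation is not even in 2NF.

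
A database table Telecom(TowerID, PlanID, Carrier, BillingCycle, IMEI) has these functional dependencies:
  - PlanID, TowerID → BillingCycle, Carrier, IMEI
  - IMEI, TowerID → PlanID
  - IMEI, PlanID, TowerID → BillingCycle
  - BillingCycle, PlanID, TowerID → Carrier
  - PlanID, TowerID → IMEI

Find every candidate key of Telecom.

No FD produces {TowerID}, so it must be in every candidate key.
{IMEI, TowerID}⁺ = {BillingCycle, Carrier, IMEI, PlanID, TowerID}, which is every attribute, so {IMEI, TowerID} is a candidate key.
{PlanID, TowerID}⁺ = {BillingCycle, Carrier, IMEI, PlanID, TowerID}, which is every attribute, so {PlanID, TowerID} is a candidate key.
No proper subset of any of these is a key, and no other minimal superkey exists.

{IMEI, TowerID}, {PlanID, TowerID}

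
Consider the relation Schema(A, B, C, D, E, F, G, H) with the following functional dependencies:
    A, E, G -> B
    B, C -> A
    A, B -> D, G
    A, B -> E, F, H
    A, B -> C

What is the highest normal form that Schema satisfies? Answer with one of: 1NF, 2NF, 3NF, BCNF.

BCNF

Candidate keys: {A, B}, {A, E, G}, {B, C}. Prime attributes: {A, B, C, E, G}.
Each dependency's left side is a superkey — BCNF holds.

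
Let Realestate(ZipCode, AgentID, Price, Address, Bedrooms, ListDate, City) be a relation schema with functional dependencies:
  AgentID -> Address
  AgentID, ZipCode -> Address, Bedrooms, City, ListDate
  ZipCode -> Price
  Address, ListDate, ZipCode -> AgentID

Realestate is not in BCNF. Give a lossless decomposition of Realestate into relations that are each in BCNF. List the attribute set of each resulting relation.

{Address, AgentID}; {AgentID, Bedrooms, City, ListDate, ZipCode}; {Price, ZipCode}

Candidate keys of the original relation: {Address, ListDate, ZipCode}, {AgentID, ZipCode}.
Within {Address, AgentID, Bedrooms, City, ListDate, Price, ZipCode}: {AgentID}⁺ ∩ {Address, AgentID, Bedrooms, City, ListDate, Price, ZipCode} = {Address, AgentID}, not the whole set, so AgentID -> Address violates BCNF; decompose into {Address, AgentID} and {AgentID, Bedrooms, City, ListDate, Price, ZipCode}.
{Address, AgentID} has no BCNF violation.
Within {AgentID, Bedrooms, City, ListDate, Price, ZipCode}: {ZipCode}⁺ ∩ {AgentID, Bedrooms, City, ListDate, Price, ZipCode} = {Price, ZipCode}, not the whole set, so ZipCode -> Price violates BCNF; decompose into {Price, ZipCode} and {AgentID, Bedrooms, City, ListDate, ZipCode}.
{Price, ZipCode} has no BCNF violation.
{AgentID, Bedrooms, City, ListDate, ZipCode} has no BCNF violation.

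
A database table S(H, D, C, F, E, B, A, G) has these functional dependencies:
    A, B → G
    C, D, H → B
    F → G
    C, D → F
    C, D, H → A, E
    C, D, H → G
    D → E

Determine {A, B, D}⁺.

{A, B, D, E, G}

Start with {A, B, D}.
A, B → G applies; add {G} → now {A, B, D, G}.
D → E applies; add {E} → now {A, B, D, E, G}.
No further FD applies.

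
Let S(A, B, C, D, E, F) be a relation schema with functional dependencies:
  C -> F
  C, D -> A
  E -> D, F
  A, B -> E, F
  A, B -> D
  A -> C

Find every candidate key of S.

{A, B}, {B, C, D}, {B, C, E}

Attributes never on any right-hand side: {B} — every candidate key must contain it.
{A, B}⁺ = {A, B, C, D, E, F} — all of the relation — so {A, B} is a candidate key.
{B, C, D}⁺ = {A, B, C, D, E, F} — all of the relation — so {B, C, D} is a candidate key.
{B, C, E}⁺ = {A, B, C, D, E, F} — all of the relation — so {B, C, E} is a candidate key.
These are minimal and exhaustive — every other superkey contains one of them.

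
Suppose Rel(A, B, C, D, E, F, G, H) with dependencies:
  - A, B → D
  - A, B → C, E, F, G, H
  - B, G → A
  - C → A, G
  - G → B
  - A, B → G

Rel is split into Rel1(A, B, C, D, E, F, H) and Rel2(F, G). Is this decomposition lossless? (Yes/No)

No

Common attributes: {F}; their closure is {F}.
Rel1 ⊄ {F} and Rel2 ⊄ {F}, so the split is lossy.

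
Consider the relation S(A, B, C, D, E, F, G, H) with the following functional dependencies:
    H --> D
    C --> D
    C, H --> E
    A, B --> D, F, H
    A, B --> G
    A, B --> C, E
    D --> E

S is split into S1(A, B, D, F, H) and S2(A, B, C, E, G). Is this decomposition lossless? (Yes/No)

Common attributes: {A, B}; their closure is {A, B, C, D, E, F, G, H}.
S1 is contained in that closure, so S1 ∩ S2 --> S1 holds and the join is lossless.

Yes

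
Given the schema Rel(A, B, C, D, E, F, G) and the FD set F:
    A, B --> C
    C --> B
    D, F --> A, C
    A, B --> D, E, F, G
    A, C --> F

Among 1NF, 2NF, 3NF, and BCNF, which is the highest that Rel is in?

Candidate keys: {A, B}, {A, C}, {D, F}. Prime attributes: {A, B, C, D, F}.
For C --> B we have {C}⁺ = {B, C}; {C} is not a superkey, so BCNF fails.
Since {B} ⊆ prime attributes and every other non-superkey FD also has a prime right side, the schema is in 3NF.

3NF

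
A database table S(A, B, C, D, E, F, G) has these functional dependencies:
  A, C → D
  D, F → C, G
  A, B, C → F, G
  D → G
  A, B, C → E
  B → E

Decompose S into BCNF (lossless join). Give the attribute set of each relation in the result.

{A, B, C, F}; {A, C, D}; {B, E}; {D, G}

Candidate keys of the original relation: {A, B, C}, {A, B, D, F}.
Within {A, B, C, D, E, F, G}: {A, C}⁺ ∩ {A, B, C, D, E, F, G} = {A, C, D, G}, not the whole set, so A, C → D, G violates BCNF; decompose into {A, C, D, G} and {A, B, C, E, F}.
Within {A, C, D, G}: {D}⁺ ∩ {A, C, D, G} = {D, G}, not the whole set, so D → G violates BCNF; decompose into {D, G} and {A, C, D}.
{D, G} has no BCNF violation.
{A, C, D} has no BCNF violation.
Within {A, B, C, E, F}: {B}⁺ ∩ {A, B, C, E, F} = {B, E}, not the whole set, so B → E violates BCNF; decompose into {B, E} and {A, B, C, F}.
{B, E} has no BCNF violation.
{A, B, C, F} has no BCNF violation.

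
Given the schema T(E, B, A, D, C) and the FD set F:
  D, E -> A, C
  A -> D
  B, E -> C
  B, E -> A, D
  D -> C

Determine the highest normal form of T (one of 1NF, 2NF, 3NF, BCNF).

2NF

Candidate key: {B, E}. Prime attributes: {B, E}.
D, E -> A, C: {D, E}⁺ = {A, C, D, E}, which is not all of the attributes, so the left side is not a superkey — BCNF is violated.
D, E -> A, C has non-prime {A, C} on the right and a non-superkey on the left, so 3NF fails.
Checking every proper subset of each key, none determines a non-prime attribute — 2NF is satisfied.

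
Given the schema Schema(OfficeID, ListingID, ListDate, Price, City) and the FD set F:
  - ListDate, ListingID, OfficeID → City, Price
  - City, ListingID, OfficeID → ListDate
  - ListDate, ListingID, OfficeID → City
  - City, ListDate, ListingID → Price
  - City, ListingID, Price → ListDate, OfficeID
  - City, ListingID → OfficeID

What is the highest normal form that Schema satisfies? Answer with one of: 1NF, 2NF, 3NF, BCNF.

Candidate keys: {City, ListingID}, {ListDate, ListingID, OfficeID}. Prime attributes: {City, ListDate, ListingID, OfficeID}.
The left-hand side of every FD is a superkey, so BCNF is satisfied.

BCNF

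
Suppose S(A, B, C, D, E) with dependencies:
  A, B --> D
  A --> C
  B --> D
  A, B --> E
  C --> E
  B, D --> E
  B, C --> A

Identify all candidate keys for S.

{A, B}, {B, C}

{B} never appears on the right of any FD, so every key must include it.
{A, B} is a candidate key since {A, B}⁺ = {A, B, C, D, E} covers every attribute.
{B, C} is a candidate key since {B, C}⁺ = {A, B, C, D, E} covers every attribute.
Any other superkey properly contains one of these, so there are no further candidate keys.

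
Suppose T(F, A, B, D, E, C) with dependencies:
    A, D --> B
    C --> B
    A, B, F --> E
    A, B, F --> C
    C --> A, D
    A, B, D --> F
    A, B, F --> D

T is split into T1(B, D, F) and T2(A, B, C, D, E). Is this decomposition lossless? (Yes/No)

No

Common attributes: {B, D}; their closure is {B, D}.
Neither T1 nor T2 is contained in that closure, so the decomposition is lossy.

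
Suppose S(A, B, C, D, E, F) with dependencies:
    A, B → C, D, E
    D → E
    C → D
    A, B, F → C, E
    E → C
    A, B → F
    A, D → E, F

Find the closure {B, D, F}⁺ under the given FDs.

{B, C, D, E, F}

Start with {B, D, F}.
D → E applies; add {E} → now {B, D, E, F}.
E → C applies; add {C} → now {B, C, D, E, F}.
No further FD applies.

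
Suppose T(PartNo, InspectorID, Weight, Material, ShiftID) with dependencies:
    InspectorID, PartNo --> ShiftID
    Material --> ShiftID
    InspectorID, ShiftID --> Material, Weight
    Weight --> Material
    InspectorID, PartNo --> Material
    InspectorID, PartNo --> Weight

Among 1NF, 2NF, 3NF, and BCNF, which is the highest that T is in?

2NF

Candidate key: {InspectorID, PartNo}. Prime attributes: {InspectorID, PartNo}.
Material --> ShiftID breaks BCNF: {Material}⁺ = {Material, ShiftID}, so {Material} is not a superkey.
Because {ShiftID} is non-prime and the left side of Material --> ShiftID is not a superkey, the relation is not in 3NF.
Checking every proper subset of each key, none determines a non-prime attribute — 2NF is satisfied.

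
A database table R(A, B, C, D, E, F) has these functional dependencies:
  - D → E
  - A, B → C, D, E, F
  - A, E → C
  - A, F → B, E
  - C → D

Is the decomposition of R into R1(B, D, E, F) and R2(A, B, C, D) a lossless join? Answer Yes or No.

No

R1 ∩ R2 = {B, D}; its closure under F is {B, D, E}.
Neither R1 nor R2 is contained in that closure, so the decomposition is lossy.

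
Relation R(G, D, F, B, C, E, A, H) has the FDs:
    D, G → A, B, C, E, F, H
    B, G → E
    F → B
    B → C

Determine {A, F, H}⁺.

{A, B, C, F, H}

Start with {A, F, H}.
F → B applies; add {B} → now {A, B, F, H}.
B → C applies; add {C} → now {A, B, C, F, H}.
No further FD applies.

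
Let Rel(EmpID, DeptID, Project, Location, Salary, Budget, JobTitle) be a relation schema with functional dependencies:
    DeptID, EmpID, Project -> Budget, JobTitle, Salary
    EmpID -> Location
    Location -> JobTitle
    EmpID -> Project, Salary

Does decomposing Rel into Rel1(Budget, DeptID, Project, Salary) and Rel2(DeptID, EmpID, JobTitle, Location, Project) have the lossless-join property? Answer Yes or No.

Common attributes: {DeptID, Project}; their closure is {DeptID, Project}.
Rel1 ⊄ {DeptID, Project} and Rel2 ⊄ {DeptID, Project}, so the split is lossy.

No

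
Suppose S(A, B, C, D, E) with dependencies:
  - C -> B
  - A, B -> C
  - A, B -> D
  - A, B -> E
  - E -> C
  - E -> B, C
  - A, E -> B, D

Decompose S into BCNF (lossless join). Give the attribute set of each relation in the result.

{A, D, E}; {B, C}; {C, E}

Candidate keys of the original relation: {A, B}, {A, C}, {A, E}.
In {A, B, C, D, E}, {C} is not a superkey ({C}⁺ restricted to this set is {B, C}), so split on C -> B into {B, C} and {A, C, D, E}.
{B, C} is in BCNF.
In {A, C, D, E}, {E} is not a superkey ({E}⁺ restricted to this set is {C, E}), so split on E -> C into {C, E} and {A, D, E}.
{C, E} is in BCNF.
{A, D, E} is in BCNF.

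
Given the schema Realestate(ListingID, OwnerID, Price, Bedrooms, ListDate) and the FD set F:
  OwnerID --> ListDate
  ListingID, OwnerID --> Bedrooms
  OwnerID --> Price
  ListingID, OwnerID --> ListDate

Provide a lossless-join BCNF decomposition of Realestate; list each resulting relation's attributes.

{Bedrooms, ListingID, OwnerID}; {ListDate, OwnerID, Price}

Candidate key of the original relation: {ListingID, OwnerID}.
Within {Bedrooms, ListDate, ListingID, OwnerID, Price}: {OwnerID}⁺ ∩ {Bedrooms, ListDate, ListingID, OwnerID, Price} = {ListDate, OwnerID, Price}, not the whole set, so OwnerID --> ListDate, Price violates BCNF; decompose into {ListDate, OwnerID, Price} and {Bedrooms, ListingID, OwnerID}.
{ListDate, OwnerID, Price}: every determinant is a superkey — BCNF.
{Bedrooms, ListingID, OwnerID}: every determinant is a superkey — BCNF.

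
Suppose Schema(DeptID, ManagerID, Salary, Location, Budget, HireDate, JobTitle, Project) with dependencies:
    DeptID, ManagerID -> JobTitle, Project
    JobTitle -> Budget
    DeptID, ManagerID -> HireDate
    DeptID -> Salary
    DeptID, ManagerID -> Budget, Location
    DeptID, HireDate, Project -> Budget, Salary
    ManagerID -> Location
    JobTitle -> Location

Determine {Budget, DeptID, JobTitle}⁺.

Start with {Budget, DeptID, JobTitle}.
DeptID -> Salary applies; add {Salary} → now {Budget, DeptID, JobTitle, Salary}.
JobTitle -> Location applies; add {Location} → now {Budget, DeptID, JobTitle, Location, Salary}.
No further FD applies.

{Budget, DeptID, JobTitle, Location, Salary}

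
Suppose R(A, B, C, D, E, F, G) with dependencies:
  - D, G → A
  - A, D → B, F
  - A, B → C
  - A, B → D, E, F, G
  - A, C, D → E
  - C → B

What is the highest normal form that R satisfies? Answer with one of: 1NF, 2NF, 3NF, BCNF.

Candidate keys: {A, B}, {A, C}, {A, D}, {D, G}. Prime attributes: {A, B, C, D, G}.
C → B breaks BCNF: {C}⁺ = {B, C}, so {C} is not a superkey.
But every attribute on its right side ({B}) is prime, and the same holds for every other non-superkey FD, so 3NF still holds.

3NF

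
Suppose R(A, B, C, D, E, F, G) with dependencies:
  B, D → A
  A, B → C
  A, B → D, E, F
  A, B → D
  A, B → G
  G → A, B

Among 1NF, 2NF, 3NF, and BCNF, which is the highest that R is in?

BCNF

Candidate keys: {A, B}, {B, D}, {G}. Prime attributes: {A, B, D, G}.
Every FD has a superkey on the left, so the relation is in BCNF.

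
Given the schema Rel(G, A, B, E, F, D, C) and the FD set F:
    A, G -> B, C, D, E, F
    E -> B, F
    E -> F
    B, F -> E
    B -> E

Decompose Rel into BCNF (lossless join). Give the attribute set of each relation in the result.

{A, C, D, E, G}; {B, E, F}

Candidate key of the original relation: {A, G}.
In {A, B, C, D, E, F, G}, {E} is not a superkey ({E}⁺ restricted to this set is {B, E, F}), so split on E -> B, F into {B, E, F} and {A, C, D, E, G}.
{B, E, F} is in BCNF.
{A, C, D, E, G} is in BCNF.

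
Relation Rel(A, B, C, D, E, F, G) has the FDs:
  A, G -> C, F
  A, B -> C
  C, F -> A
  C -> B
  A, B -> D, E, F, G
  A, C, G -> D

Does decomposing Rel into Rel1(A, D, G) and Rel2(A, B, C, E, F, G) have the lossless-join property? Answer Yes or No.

Common attributes: {A, G}; their closure is {A, B, C, D, E, F, G}.
Rel1 is contained in that closure, so Rel1 ∩ Rel2 -> Rel1 holds and the join is lossless.

Yes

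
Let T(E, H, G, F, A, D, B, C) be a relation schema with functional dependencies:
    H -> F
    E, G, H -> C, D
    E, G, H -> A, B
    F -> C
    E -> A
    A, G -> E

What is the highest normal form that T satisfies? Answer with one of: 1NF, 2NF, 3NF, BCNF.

Candidate keys: {A, G, H}, {E, G, H}. Prime attributes: {A, E, G, H}.
H -> F breaks BCNF: {H}⁺ = {C, F, H}, so {H} is not a superkey.
H -> F has non-prime {F} on the right and a non-superkey on the left, so 3NF fails.
Since {H} ⊂ {A, G, H} and {H}⁺ ⊇ {C, F} with {C, F} non-prime, there is a partial dependency; 2NF fails.

1NF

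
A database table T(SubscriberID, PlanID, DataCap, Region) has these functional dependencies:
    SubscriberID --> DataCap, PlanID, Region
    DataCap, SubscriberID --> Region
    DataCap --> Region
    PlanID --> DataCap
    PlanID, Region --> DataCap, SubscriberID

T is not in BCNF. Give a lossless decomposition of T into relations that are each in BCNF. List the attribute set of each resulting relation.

Candidate keys of the original relation: {PlanID}, {SubscriberID}.
In {DataCap, PlanID, Region, SubscriberID}, {DataCap} is not a superkey ({DataCap}⁺ restricted to this set is {DataCap, Region}), so split on DataCap --> Region into {DataCap, Region} and {DataCap, PlanID, SubscriberID}.
{DataCap, Region}: every determinant is a superkey — BCNF.
{DataCap, PlanID, SubscriberID}: every determinant is a superkey — BCNF.

{DataCap, PlanID, SubscriberID}; {DataCap, Region}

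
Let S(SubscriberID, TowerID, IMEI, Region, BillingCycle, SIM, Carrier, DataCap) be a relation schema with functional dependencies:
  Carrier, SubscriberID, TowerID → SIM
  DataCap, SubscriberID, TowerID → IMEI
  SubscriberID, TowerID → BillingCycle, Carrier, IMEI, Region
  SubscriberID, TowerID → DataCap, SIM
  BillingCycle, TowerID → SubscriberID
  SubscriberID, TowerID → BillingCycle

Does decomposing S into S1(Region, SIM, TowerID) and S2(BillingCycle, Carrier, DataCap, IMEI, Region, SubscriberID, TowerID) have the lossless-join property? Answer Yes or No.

No

Common attributes: {Region, TowerID}; their closure is {Region, TowerID}.
S1 ⊄ {Region, TowerID} and S2 ⊄ {Region, TowerID}, so the split is lossy.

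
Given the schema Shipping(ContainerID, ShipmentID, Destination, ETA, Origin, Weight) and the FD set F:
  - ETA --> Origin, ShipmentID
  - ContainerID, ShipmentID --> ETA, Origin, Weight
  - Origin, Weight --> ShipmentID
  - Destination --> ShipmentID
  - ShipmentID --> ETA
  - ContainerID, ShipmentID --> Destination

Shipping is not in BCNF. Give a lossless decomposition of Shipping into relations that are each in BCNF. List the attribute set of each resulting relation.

Candidate keys of the original relation: {ContainerID, Destination}, {ContainerID, ETA}, {ContainerID, Origin, Weight}, {ContainerID, ShipmentID}.
In {ContainerID, Destination, ETA, Origin, ShipmentID, Weight}, {ETA} is not a superkey ({ETA}⁺ restricted to this set is {ETA, Origin, ShipmentID}), so split on ETA --> Origin, ShipmentID into {ETA, Origin, ShipmentID} and {ContainerID, Destination, ETA, Weight}.
{ETA, Origin, ShipmentID}: every determinant is a superkey — BCNF.
In {ContainerID, Destination, ETA, Weight}, {Destination} is not a superkey ({Destination}⁺ restricted to this set is {Destination, ETA}), so split on Destination --> ETA into {Destination, ETA} and {ContainerID, Destination, Weight}.
{Destination, ETA}: every determinant is a superkey — BCNF.
{ContainerID, Destination, Weight}: every determinant is a superkey — BCNF.

{ContainerID, Destination, Weight}; {Destination, ETA}; {ETA, Origin, ShipmentID}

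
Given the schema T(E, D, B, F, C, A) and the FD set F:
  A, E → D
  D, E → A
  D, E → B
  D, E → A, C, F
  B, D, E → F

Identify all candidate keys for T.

{E} never appears on the right of any FD, so every key must include it.
{A, E} is a candidate key since {A, E}⁺ = {A, B, C, D, E, F} covers every attribute.
{D, E} is a candidate key since {D, E}⁺ = {A, B, C, D, E, F} covers every attribute.
No proper subset of any of these is a key, and no other minimal superkey exists.

{A, E}, {D, E}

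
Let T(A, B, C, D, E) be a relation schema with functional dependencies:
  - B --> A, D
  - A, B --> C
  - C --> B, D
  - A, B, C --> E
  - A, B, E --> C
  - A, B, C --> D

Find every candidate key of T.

{B}⁺ = {A, B, C, D, E}, which is every attribute, so {B} is a candidate key.
{C}⁺ = {A, B, C, D, E}, which is every attribute, so {C} is a candidate key.
No proper subset of any of these is a key, and no other minimal superkey exists.

{B}, {C}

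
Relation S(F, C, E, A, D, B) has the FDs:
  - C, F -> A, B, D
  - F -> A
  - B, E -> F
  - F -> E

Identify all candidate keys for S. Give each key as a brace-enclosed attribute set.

{B, C, E}, {C, F}

Attributes never on any right-hand side: {C} — every candidate key must contain it.
Closure of {C, F} is {A, B, C, D, E, F}, the whole schema; {C, F} is a candidate key.
Closure of {B, C, E} is {A, B, C, D, E, F}, the whole schema; {B, C, E} is a candidate key.
No proper subset of any of these is a key, and no other minimal superkey exists.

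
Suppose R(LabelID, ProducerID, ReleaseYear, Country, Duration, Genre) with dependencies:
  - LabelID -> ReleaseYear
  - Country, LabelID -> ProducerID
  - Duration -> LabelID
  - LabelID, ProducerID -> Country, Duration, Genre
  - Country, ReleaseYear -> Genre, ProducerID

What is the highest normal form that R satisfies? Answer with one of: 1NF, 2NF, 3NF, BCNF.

1NF

Candidate keys: {Country, Duration}, {Country, LabelID}, {Duration, ProducerID}, {LabelID, ProducerID}. Prime attributes: {Country, Duration, LabelID, ProducerID}.
LabelID -> ReleaseYear breaks BCNF: {LabelID}⁺ = {LabelID, ReleaseYear}, so {LabelID} is not a superkey.
Because {ReleaseYear} is non-prime and the left side of LabelID -> ReleaseYear is not a superkey, the relation is not in 3NF.
{Duration} is a proper subset of the key {Country, Duration}, and {Duration}⁺ contains the non-prime attribute {ReleaseYear} — a partial dependency, so 2NF is violated.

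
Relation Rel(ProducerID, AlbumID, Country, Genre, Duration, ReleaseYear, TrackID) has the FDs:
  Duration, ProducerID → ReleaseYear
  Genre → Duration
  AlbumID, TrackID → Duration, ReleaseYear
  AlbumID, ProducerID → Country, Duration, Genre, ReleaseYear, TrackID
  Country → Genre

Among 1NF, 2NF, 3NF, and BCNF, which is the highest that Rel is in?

2NF

Candidate key: {AlbumID, ProducerID}. Prime attributes: {AlbumID, ProducerID}.
For Duration, ProducerID → ReleaseYear we have {Duration, ProducerID}⁺ = {Duration, ProducerID, ReleaseYear}; {Duration, ProducerID} is not a superkey, so BCNF fails.
Duration, ProducerID → ReleaseYear has non-prime {ReleaseYear} on the right and a non-superkey on the left, so 3NF fails.
No non-prime attribute depends on a proper subset of any candidate key, so 2NF holds.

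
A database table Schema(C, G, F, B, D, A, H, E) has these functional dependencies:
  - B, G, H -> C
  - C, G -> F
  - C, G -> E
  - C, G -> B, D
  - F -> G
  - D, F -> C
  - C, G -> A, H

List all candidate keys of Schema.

{C, F}⁺ = {A, B, C, D, E, F, G, H} — all of the relation — so {C, F} is a candidate key.
{C, G}⁺ = {A, B, C, D, E, F, G, H} — all of the relation — so {C, G} is a candidate key.
{D, F}⁺ = {A, B, C, D, E, F, G, H} — all of the relation — so {D, F} is a candidate key.
{B, F, H}⁺ = {A, B, C, D, E, F, G, H} — all of the relation — so {B, F, H} is a candidate key.
{B, G, H}⁺ = {A, B, C, D, E, F, G, H} — all of the relation — so {B, G, H} is a candidate key.
No proper subset of any of these is a key, and no other minimal superkey exists.

{B, F, H}, {B, G, H}, {C, F}, {C, G}, {D, F}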